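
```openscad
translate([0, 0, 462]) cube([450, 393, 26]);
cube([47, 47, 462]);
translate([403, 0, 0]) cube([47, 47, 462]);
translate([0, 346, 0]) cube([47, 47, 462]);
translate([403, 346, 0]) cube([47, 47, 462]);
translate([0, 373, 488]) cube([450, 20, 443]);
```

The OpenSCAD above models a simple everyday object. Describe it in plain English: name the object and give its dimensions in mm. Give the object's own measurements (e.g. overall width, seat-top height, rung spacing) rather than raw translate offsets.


A chair. The seat is a 450×393×26 mm slab with its top at z = 488 mm, on four 47×47 mm corner legs (flush with the seat edges, standing on z = 0). A flat backrest 20 mm thick, 443 mm tall, spans the full seat width and rises from the seat top along its +y edge, rear face flush with the rear of the seat.


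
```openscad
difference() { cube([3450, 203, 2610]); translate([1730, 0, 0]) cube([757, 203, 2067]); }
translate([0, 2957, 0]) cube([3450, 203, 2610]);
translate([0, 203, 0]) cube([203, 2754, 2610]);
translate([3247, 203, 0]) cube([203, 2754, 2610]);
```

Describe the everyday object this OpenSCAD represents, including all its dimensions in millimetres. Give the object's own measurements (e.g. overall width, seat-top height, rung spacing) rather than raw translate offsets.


A single room: four walls, each 2610 mm tall and 203 mm thick, enclosing an outside footprint 3450×3160 mm (x × y), no floor or roof. The front and back walls (−y and +y sides) run the full x-width; the side walls fit between their inner faces. A door opening 757 mm wide and 2067 mm tall is cut through the front wall from the floor up, its −x edge 1730 mm from the wall's −x end.


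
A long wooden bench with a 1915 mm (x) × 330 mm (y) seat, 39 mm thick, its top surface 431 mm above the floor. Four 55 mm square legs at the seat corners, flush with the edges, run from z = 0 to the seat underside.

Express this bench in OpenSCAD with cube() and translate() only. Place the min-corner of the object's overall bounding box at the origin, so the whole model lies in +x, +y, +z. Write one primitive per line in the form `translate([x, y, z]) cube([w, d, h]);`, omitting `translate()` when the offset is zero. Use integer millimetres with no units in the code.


translate([0, 0, 392]) cube([1915, 330, 39]);
cube([55, 55, 392]);
translate([0, 275, 0]) cube([55, 55, 392]);
translate([1860, 0, 0]) cube([55, 55, 392]);
translate([1860, 275, 0]) cube([55, 55, 392]);


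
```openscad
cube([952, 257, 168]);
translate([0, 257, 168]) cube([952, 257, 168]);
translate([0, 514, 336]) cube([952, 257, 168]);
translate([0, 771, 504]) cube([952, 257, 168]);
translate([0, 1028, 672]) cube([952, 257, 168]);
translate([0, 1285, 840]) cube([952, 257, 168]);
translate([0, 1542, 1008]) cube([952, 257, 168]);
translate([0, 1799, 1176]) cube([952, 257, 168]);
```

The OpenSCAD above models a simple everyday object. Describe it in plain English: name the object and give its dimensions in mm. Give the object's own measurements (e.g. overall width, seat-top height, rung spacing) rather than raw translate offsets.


A straight staircase of 8 solid steps. Each step is 952 mm wide (x), 257 mm deep (y, the going) and 168 mm tall (the rise). The first step rests on the floor; each subsequent step sits one going further in +y and one rise higher in +z, directly behind and above the previous step with no overlap.


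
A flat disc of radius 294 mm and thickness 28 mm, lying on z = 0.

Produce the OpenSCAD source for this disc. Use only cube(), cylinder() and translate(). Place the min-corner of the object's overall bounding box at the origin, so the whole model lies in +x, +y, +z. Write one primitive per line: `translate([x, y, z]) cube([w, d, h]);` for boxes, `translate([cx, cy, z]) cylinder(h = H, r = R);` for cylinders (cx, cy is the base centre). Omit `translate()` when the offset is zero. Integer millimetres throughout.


translate([294, 294, 0]) cylinder(h = 28, r = 294);


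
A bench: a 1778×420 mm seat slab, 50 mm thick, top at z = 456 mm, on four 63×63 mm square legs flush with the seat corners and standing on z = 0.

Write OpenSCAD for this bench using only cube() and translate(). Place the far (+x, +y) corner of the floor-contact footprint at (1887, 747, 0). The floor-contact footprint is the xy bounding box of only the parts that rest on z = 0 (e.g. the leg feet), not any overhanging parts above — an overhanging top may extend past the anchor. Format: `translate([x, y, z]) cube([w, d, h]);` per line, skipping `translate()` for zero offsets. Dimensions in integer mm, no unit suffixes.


translate([109, 327, 406]) cube([1778, 420, 50]);
translate([109, 327, 0]) cube([63, 63, 406]);
translate([109, 684, 0]) cube([63, 63, 406]);
translate([1824, 327, 0]) cube([63, 63, 406]);
translate([1824, 684, 0]) cube([63, 63, 406]);


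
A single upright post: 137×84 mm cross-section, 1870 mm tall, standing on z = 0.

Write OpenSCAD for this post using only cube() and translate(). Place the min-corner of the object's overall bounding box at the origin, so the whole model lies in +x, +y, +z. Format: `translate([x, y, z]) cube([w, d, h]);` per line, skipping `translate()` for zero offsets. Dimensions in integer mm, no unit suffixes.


cube([137, 84, 1870]);


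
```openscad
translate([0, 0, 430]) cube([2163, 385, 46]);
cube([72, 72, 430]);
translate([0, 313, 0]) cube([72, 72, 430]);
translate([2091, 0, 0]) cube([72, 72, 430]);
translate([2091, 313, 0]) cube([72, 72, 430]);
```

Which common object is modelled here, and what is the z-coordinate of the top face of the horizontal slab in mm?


A bench. The seat-top height is 476 mm.

A long slab on four corner posts — a bench. The slab sits at z = 430 with thickness 46, so the top is 430 + 46 = 476 mm.


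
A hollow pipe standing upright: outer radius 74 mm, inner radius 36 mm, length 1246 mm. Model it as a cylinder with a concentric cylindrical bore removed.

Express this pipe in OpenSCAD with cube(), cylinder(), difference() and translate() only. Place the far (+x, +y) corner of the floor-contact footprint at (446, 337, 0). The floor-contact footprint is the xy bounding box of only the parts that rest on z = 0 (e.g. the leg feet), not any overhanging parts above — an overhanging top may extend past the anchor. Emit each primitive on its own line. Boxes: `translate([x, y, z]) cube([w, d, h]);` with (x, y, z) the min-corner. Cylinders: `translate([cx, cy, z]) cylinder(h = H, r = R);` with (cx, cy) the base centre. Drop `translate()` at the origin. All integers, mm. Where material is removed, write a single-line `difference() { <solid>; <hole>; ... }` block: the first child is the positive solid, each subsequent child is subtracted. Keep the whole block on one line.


difference() { translate([372, 263, 0]) cylinder(h = 1246, r = 74); translate([372, 263, 0]) cylinder(h = 1246, r = 36); }


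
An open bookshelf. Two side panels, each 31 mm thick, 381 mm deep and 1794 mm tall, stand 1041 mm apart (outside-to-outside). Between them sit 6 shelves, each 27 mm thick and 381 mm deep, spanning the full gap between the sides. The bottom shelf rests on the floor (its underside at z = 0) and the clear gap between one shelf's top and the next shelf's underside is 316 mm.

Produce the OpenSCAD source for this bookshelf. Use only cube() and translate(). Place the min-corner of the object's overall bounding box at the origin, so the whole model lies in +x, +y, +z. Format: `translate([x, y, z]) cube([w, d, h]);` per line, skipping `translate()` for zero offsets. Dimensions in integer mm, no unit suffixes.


cube([31, 381, 1794]);
translate([1010, 0, 0]) cube([31, 381, 1794]);
translate([31, 0, 0]) cube([979, 381, 27]);
translate([31, 0, 343]) cube([979, 381, 27]);
translate([31, 0, 686]) cube([979, 381, 27]);
translate([31, 0, 1029]) cube([979, 381, 27]);
translate([31, 0, 1372]) cube([979, 381, 27]);
translate([31, 0, 1715]) cube([979, 381, 27]);


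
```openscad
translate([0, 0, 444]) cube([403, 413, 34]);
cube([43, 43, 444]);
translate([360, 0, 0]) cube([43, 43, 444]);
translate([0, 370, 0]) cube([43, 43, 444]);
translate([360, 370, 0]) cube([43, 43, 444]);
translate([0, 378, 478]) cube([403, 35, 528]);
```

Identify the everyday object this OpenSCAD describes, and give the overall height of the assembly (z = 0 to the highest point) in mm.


A chair. The overall height is 1006 mm.

A slab on four corner posts with a tall panel at the back — a chair. The seat slab sits at z = 444 with thickness 34, and the 528 mm backrest starts at the seat top, so the overall height is 444 + 34 + 528 = 1006 mm.


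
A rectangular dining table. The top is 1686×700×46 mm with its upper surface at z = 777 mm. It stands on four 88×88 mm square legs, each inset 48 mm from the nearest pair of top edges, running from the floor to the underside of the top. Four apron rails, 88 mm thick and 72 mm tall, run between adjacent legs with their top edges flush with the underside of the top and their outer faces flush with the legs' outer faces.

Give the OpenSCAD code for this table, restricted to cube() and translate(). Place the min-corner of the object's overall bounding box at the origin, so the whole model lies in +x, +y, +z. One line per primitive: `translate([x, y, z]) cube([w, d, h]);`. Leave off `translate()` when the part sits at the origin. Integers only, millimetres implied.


translate([0, 0, 731]) cube([1686, 700, 46]);
translate([48, 48, 0]) cube([88, 88, 731]);
translate([1550, 48, 0]) cube([88, 88, 731]);
translate([48, 564, 0]) cube([88, 88, 731]);
translate([1550, 564, 0]) cube([88, 88, 731]);
translate([136, 48, 659]) cube([1414, 88, 72]);
translate([136, 564, 659]) cube([1414, 88, 72]);
translate([48, 136, 659]) cube([88, 428, 72]);
translate([1550, 136, 659]) cube([88, 428, 72]);


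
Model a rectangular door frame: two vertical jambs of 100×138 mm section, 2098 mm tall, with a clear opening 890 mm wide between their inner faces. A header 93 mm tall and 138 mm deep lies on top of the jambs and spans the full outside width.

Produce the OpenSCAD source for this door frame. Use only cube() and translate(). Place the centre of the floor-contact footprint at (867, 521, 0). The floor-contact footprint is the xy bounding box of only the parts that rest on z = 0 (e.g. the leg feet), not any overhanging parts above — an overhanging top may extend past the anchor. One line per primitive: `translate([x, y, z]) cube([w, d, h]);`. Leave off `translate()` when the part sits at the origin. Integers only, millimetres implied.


translate([322, 452, 0]) cube([100, 138, 2098]);
translate([1312, 452, 0]) cube([100, 138, 2098]);
translate([322, 452, 2098]) cube([1090, 138, 93]);


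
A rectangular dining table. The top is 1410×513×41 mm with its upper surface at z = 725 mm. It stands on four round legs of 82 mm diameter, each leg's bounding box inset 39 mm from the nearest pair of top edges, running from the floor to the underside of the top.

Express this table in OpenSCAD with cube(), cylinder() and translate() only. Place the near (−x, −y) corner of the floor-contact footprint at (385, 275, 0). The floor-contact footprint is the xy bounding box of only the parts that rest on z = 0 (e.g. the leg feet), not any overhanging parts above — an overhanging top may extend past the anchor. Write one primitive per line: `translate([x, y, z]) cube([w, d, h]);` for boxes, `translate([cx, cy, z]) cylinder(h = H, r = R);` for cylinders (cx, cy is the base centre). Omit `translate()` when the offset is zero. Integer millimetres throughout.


translate([346, 236, 684]) cube([1410, 513, 41]);
translate([426, 316, 0]) cylinder(h = 684, r = 41);
translate([1676, 316, 0]) cylinder(h = 684, r = 41);
translate([426, 669, 0]) cylinder(h = 684, r = 41);
translate([1676, 669, 0]) cylinder(h = 684, r = 41);


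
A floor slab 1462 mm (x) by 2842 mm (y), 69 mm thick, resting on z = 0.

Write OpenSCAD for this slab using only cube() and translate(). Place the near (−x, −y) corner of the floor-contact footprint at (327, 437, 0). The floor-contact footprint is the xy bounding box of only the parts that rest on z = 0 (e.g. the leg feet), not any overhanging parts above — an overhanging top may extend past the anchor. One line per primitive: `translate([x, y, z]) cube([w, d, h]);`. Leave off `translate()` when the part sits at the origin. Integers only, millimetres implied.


translate([327, 437, 0]) cube([1462, 2842, 69]);


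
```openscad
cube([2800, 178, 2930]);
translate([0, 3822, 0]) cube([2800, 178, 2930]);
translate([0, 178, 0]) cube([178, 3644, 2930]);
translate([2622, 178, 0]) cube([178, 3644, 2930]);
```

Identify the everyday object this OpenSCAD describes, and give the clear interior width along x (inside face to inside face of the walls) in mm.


A house (or room) frame. The interior width is 2444 mm.

Four 2930 mm walls enclosing a rectangle with no floor or roof — a room or house frame. Outside width is 2800 mm and wall thickness is 178 mm, so the interior width is 2800 − 2 × 178 = 2444 mm.


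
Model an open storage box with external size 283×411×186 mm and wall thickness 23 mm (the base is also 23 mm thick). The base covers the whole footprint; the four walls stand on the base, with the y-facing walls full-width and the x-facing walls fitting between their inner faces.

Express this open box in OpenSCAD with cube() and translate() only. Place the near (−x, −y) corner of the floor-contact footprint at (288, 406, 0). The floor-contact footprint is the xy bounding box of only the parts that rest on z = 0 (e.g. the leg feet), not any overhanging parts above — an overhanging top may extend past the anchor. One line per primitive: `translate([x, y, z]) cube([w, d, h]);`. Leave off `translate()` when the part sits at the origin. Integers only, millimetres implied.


translate([288, 406, 0]) cube([283, 411, 23]);
translate([288, 406, 23]) cube([283, 23, 163]);
translate([288, 794, 23]) cube([283, 23, 163]);
translate([288, 429, 23]) cube([23, 365, 163]);
translate([548, 429, 23]) cube([23, 365, 163]);


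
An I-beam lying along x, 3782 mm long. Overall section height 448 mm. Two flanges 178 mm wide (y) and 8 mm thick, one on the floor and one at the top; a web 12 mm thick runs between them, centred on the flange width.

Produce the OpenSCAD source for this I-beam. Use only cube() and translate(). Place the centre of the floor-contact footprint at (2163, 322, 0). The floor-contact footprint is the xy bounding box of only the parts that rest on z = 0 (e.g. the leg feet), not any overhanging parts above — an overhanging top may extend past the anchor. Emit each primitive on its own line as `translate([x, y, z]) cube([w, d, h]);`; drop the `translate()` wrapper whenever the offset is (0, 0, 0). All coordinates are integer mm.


translate([272, 233, 0]) cube([3782, 178, 8]);
translate([272, 316, 8]) cube([3782, 12, 432]);
translate([272, 233, 440]) cube([3782, 178, 8]);


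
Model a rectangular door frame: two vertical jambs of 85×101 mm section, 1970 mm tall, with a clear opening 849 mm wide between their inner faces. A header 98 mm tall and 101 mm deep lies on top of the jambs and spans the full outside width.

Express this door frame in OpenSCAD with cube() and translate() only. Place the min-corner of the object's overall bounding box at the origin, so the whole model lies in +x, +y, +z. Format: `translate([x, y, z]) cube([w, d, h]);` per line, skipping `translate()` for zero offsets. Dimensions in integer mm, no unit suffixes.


cube([85, 101, 1970]);
translate([934, 0, 0]) cube([85, 101, 1970]);
translate([0, 0, 1970]) cube([1019, 101, 98]);


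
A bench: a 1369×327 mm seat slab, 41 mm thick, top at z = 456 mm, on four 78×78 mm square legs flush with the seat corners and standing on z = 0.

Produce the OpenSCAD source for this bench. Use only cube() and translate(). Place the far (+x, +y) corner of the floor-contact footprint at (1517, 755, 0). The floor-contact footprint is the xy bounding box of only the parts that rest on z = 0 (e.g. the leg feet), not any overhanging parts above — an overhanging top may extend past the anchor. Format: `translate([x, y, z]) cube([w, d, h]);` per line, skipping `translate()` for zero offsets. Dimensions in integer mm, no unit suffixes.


// leg_h = 456 − 41 = 415
translate([148, 428, 415]) cube([1369, 327, 41]);
translate([148, 428, 0]) cube([78, 78, 415]);
translate([148, 677, 0]) cube([78, 78, 415]);
translate([1439, 428, 0]) cube([78, 78, 415]);
translate([1439, 677, 0]) cube([78, 78, 415]);


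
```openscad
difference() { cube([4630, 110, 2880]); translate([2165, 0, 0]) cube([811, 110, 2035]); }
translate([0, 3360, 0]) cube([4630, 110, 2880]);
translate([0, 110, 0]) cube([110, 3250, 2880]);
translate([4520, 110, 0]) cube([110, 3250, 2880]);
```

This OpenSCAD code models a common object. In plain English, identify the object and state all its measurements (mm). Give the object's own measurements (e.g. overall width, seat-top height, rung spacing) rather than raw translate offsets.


A single room: four walls, each 2880 mm tall and 110 mm thick, enclosing an outside footprint 4630×3470 mm (x × y), no floor or roof. The front and back walls (−y and +y sides) run the full x-width; the side walls fit between their inner faces. A door opening 811 mm wide and 2035 mm tall is cut through the front wall from the floor up, its −x edge 2165 mm from the wall's −x end.


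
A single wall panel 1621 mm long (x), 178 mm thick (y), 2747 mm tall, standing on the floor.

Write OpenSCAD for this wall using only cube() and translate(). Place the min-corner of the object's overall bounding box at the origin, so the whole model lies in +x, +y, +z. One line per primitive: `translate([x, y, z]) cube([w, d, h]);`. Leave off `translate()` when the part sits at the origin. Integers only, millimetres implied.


cube([1621, 178, 2747]);


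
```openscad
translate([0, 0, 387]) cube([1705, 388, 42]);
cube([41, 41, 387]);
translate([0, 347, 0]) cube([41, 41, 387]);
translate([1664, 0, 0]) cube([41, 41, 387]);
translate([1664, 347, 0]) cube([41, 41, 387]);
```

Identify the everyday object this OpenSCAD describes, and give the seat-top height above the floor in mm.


A bench. The seat-top height is 429 mm.

A long slab on four corner posts — a bench. The slab sits at z = 387 with thickness 42, so the top is 387 + 42 = 429 mm.


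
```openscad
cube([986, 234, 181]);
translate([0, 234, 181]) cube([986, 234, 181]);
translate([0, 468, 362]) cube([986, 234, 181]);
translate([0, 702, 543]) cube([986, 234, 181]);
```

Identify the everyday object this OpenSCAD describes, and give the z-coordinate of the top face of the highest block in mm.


A staircase. The total rise is 724 mm.

4 identical blocks, each offset up and back from the previous — a staircase. Each step is 181 mm tall and there are 4 of them, so the total rise is 4 × 181 = 724 mm.


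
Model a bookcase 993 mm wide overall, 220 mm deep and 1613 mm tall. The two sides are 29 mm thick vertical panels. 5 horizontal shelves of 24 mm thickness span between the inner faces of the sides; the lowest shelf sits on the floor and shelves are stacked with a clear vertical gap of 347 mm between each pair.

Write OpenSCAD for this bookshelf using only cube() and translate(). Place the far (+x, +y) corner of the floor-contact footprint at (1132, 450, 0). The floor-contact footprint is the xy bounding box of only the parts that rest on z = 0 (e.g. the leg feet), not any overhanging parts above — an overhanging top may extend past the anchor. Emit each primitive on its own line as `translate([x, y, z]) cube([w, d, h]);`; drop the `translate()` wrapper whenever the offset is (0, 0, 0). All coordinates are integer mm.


translate([139, 230, 0]) cube([29, 220, 1613]);
translate([1103, 230, 0]) cube([29, 220, 1613]);
translate([168, 230, 0]) cube([935, 220, 24]);
translate([168, 230, 371]) cube([935, 220, 24]);
translate([168, 230, 742]) cube([935, 220, 24]);
translate([168, 230, 1113]) cube([935, 220, 24]);
translate([168, 230, 1484]) cube([935, 220, 24]);


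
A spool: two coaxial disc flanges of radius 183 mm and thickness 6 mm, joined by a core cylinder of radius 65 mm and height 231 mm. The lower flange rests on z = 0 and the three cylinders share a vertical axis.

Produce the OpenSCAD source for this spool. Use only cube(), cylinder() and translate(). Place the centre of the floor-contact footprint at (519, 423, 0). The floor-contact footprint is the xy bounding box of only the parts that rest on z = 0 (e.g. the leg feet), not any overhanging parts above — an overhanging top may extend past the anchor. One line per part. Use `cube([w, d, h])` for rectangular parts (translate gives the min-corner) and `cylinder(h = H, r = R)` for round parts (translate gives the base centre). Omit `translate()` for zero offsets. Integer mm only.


translate([519, 423, 0]) cylinder(h = 6, r = 183);
translate([519, 423, 6]) cylinder(h = 231, r = 65);
translate([519, 423, 237]) cylinder(h = 6, r = 183);


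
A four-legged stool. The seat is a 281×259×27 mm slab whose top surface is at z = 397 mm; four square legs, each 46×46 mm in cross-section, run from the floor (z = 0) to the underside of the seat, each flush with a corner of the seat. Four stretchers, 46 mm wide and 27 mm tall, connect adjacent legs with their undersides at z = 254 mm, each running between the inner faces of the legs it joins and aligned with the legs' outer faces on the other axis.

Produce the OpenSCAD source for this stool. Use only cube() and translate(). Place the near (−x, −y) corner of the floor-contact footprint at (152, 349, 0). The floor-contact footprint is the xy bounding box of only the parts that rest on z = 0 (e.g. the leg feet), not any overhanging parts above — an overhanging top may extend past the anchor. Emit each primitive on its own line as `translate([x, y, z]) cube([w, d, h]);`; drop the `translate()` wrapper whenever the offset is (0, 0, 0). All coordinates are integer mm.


translate([152, 349, 370]) cube([281, 259, 27]);
translate([152, 349, 0]) cube([46, 46, 370]);
translate([387, 349, 0]) cube([46, 46, 370]);
translate([152, 562, 0]) cube([46, 46, 370]);
translate([387, 562, 0]) cube([46, 46, 370]);
translate([198, 349, 254]) cube([189, 46, 27]);
translate([198, 562, 254]) cube([189, 46, 27]);
translate([152, 395, 254]) cube([46, 167, 27]);
translate([387, 395, 254]) cube([46, 167, 27]);


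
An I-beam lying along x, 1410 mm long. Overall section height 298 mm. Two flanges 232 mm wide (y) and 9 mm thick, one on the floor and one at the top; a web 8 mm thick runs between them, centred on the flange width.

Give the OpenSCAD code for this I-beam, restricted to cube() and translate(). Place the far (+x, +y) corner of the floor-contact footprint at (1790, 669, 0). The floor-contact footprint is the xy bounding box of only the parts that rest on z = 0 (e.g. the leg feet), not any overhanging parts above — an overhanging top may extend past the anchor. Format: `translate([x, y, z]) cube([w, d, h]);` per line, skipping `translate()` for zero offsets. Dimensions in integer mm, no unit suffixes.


translate([380, 437, 0]) cube([1410, 232, 9]);
translate([380, 549, 9]) cube([1410, 8, 280]);
translate([380, 437, 289]) cube([1410, 232, 9]);


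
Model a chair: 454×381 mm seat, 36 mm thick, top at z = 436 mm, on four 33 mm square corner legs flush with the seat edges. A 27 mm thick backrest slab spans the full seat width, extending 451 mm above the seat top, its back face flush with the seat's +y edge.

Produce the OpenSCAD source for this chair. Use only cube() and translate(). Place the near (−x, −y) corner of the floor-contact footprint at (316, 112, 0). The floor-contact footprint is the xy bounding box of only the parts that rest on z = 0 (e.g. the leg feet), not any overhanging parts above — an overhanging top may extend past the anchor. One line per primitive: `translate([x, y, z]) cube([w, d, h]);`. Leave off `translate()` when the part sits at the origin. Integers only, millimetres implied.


translate([316, 112, 400]) cube([454, 381, 36]);
translate([316, 112, 0]) cube([33, 33, 400]);
translate([737, 112, 0]) cube([33, 33, 400]);
translate([316, 460, 0]) cube([33, 33, 400]);
translate([737, 460, 0]) cube([33, 33, 400]);
translate([316, 466, 436]) cube([454, 27, 451]);


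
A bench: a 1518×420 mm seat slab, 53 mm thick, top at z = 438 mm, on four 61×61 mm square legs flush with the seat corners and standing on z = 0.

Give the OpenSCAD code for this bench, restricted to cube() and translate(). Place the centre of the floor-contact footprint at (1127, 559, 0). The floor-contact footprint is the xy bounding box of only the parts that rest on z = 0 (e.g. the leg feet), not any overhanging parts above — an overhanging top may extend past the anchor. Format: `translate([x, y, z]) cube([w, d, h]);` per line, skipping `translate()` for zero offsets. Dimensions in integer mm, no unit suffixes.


translate([368, 349, 385]) cube([1518, 420, 53]);
translate([368, 349, 0]) cube([61, 61, 385]);
translate([368, 708, 0]) cube([61, 61, 385]);
translate([1825, 349, 0]) cube([61, 61, 385]);
translate([1825, 708, 0]) cube([61, 61, 385]);


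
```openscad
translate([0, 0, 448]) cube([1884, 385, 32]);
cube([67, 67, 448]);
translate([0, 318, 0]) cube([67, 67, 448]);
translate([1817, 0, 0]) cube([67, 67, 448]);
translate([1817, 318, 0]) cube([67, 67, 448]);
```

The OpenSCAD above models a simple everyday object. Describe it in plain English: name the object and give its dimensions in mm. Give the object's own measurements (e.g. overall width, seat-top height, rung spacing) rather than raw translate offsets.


A long wooden bench with a 1884 mm (x) × 385 mm (y) seat, 32 mm thick, its top surface 480 mm above the floor. Four 67 mm square legs at the seat corners, flush with the edges, run from z = 0 to the seat underside.


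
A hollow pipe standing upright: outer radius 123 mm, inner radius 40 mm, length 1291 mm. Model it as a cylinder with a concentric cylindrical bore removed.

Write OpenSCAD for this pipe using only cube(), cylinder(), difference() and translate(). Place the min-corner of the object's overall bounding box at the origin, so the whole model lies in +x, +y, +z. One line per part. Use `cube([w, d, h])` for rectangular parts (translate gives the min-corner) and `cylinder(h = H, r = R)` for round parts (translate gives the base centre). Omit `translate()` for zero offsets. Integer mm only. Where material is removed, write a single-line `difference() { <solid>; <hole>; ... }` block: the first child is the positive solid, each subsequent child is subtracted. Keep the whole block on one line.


difference() { translate([123, 123, 0]) cylinder(h = 1291, r = 123); translate([123, 123, 0]) cylinder(h = 1291, r = 40); }


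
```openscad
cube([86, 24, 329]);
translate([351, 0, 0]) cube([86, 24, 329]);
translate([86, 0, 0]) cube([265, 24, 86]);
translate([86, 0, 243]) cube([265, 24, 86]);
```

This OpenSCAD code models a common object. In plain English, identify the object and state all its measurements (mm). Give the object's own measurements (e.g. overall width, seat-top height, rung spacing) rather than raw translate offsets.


A rectangular picture frame lying in the x–z plane (depth along y). The opening is 265 mm wide (x) by 157 mm tall (z), surrounded by a border 86 mm wide on all four sides. The frame is 24 mm deep and is made of two full-height vertical stiles with two horizontal rails fitted between them.


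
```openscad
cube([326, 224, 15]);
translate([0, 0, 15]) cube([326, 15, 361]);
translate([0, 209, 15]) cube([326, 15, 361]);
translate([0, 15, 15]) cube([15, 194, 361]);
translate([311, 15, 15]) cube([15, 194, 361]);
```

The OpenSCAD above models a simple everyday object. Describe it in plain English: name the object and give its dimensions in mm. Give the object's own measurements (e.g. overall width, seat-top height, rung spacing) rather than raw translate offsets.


An open-topped rectangular box: outside dimensions 326×224×376 mm, with a uniform wall and base thickness of 15 mm. The base is a full 326×224 slab on the floor; four walls sit on top of the base. The front and back walls (the −y and +y sides) span the full width; the two side walls fit between them.


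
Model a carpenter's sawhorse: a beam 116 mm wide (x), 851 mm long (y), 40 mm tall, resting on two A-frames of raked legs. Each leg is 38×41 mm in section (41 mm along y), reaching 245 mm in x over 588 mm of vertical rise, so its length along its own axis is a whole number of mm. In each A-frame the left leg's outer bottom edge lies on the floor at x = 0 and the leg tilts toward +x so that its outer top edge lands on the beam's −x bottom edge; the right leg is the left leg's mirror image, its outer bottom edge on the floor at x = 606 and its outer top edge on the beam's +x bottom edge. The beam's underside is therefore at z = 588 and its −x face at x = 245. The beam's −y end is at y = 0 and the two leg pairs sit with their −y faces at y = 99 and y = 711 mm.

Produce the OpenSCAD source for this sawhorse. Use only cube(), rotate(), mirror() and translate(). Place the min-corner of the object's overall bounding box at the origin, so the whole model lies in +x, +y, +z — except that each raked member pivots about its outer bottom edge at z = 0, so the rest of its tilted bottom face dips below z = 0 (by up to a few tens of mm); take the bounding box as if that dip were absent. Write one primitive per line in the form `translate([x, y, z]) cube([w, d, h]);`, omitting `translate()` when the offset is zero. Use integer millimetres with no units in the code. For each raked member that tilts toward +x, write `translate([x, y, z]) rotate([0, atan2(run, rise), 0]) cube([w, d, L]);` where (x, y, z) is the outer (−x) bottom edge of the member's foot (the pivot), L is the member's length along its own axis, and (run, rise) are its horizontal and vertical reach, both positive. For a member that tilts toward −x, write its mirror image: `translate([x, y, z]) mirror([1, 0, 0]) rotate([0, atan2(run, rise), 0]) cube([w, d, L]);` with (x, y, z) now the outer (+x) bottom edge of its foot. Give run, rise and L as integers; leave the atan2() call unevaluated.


// leg length = √(245² + 588²) = 637
// right-leg outer foot x = 2·245 + 116 = 606
// beam min-corner = (245, 0, 588)
translate([245, 0, 588]) cube([116, 851, 40]);
translate([0, 99, 0]) rotate([0, atan2(245, 588), 0]) cube([38, 41, 637]);
translate([606, 99, 0]) mirror([1, 0, 0]) rotate([0, atan2(245, 588), 0]) cube([38, 41, 637]);
translate([0, 711, 0]) rotate([0, atan2(245, 588), 0]) cube([38, 41, 637]);
translate([606, 711, 0]) mirror([1, 0, 0]) rotate([0, atan2(245, 588), 0]) cube([38, 41, 637]);


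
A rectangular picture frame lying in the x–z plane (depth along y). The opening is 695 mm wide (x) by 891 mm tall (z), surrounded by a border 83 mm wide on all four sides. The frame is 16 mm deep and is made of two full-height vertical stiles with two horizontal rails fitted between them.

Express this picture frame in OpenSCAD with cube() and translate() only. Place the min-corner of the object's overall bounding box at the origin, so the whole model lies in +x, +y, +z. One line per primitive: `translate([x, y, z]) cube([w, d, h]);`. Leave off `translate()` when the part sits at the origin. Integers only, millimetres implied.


cube([83, 16, 1057]);
translate([778, 0, 0]) cube([83, 16, 1057]);
translate([83, 0, 0]) cube([695, 16, 83]);
translate([83, 0, 974]) cube([695, 16, 83]);


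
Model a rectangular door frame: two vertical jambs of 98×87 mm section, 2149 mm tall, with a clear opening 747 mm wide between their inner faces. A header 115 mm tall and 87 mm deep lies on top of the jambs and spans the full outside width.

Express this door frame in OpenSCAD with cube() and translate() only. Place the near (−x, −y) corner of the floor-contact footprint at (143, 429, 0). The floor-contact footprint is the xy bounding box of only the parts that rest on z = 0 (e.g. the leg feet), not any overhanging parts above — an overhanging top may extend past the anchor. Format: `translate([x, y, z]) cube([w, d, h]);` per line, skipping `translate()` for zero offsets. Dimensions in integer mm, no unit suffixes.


translate([143, 429, 0]) cube([98, 87, 2149]);
translate([988, 429, 0]) cube([98, 87, 2149]);
translate([143, 429, 2149]) cube([943, 87, 115]);


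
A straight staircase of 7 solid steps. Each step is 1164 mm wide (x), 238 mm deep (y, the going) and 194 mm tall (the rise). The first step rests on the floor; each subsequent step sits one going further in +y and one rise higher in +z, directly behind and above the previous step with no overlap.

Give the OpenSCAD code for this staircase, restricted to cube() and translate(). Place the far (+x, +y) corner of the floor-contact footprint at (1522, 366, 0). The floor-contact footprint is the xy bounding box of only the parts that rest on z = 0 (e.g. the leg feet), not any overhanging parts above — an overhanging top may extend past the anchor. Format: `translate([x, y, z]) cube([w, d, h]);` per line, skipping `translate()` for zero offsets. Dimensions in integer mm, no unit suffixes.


translate([358, 128, 0]) cube([1164, 238, 194]);
translate([358, 366, 194]) cube([1164, 238, 194]);
translate([358, 604, 388]) cube([1164, 238, 194]);
translate([358, 842, 582]) cube([1164, 238, 194]);
translate([358, 1080, 776]) cube([1164, 238, 194]);
translate([358, 1318, 970]) cube([1164, 238, 194]);
translate([358, 1556, 1164]) cube([1164, 238, 194]);


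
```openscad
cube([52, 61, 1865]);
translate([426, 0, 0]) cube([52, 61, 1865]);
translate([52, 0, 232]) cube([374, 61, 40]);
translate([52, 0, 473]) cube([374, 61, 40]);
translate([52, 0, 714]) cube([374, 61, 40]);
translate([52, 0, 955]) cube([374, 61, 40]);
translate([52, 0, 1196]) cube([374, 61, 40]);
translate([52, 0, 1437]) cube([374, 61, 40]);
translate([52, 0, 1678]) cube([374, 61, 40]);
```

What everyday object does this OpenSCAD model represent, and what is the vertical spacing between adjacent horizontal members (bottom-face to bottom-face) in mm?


A ladder. The rung spacing is 241 mm.

Two tall 52×61 posts with 7 short bars between them — a ladder. Adjacent rungs sit at z = 232 and z = 473, so the spacing is 473 − 232 = 241 mm.


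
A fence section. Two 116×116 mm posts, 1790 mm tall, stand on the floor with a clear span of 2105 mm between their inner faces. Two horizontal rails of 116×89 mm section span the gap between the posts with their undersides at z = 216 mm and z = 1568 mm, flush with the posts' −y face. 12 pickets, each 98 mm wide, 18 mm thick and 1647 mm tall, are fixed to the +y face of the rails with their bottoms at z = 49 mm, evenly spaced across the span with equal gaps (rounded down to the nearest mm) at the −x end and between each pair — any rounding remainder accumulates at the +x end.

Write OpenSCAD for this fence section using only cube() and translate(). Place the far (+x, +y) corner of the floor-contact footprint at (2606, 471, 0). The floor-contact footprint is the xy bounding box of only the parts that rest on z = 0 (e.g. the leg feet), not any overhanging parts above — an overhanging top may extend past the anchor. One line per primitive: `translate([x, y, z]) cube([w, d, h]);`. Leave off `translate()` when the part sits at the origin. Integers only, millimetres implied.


translate([269, 355, 0]) cube([116, 116, 1790]);
translate([2490, 355, 0]) cube([116, 116, 1790]);
translate([385, 355, 216]) cube([2105, 116, 89]);
translate([385, 355, 1568]) cube([2105, 116, 89]);
translate([456, 471, 49]) cube([98, 18, 1647]);
translate([625, 471, 49]) cube([98, 18, 1647]);
translate([794, 471, 49]) cube([98, 18, 1647]);
translate([963, 471, 49]) cube([98, 18, 1647]);
translate([1132, 471, 49]) cube([98, 18, 1647]);
translate([1301, 471, 49]) cube([98, 18, 1647]);
translate([1470, 471, 49]) cube([98, 18, 1647]);
translate([1639, 471, 49]) cube([98, 18, 1647]);
translate([1808, 471, 49]) cube([98, 18, 1647]);
translate([1977, 471, 49]) cube([98, 18, 1647]);
translate([2146, 471, 49]) cube([98, 18, 1647]);
translate([2315, 471, 49]) cube([98, 18, 1647]);


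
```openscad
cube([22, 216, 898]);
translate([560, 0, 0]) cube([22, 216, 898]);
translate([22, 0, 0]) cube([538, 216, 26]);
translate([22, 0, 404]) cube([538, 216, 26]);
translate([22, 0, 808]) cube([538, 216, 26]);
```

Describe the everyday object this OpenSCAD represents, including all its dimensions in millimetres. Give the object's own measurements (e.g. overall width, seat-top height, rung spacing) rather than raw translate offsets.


An open bookshelf. Two side panels, each 22 mm thick, 216 mm deep and 898 mm tall, stand 582 mm apart (outside-to-outside). Between them sit 3 shelves, each 26 mm thick and 216 mm deep, spanning the full gap between the sides. The bottom shelf rests on the floor (its underside at z = 0) and the clear gap between one shelf's top and the next shelf's underside is 378 mm.


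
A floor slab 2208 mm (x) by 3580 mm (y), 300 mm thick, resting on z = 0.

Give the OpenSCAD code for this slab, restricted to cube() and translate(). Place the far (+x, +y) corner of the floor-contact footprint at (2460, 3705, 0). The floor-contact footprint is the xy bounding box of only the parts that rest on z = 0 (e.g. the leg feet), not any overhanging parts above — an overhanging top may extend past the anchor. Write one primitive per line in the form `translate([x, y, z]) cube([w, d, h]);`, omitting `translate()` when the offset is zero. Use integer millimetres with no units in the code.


translate([252, 125, 0]) cube([2208, 3580, 300]);


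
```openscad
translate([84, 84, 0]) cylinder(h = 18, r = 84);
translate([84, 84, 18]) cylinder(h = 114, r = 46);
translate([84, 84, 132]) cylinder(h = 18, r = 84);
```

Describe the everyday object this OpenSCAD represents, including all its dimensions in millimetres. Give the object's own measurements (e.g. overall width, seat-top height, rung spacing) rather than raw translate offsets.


A spool: two coaxial disc flanges of radius 84 mm and thickness 18 mm, joined by a core cylinder of radius 46 mm and height 114 mm. The lower flange rests on z = 0 and the three cylinders share a vertical axis.


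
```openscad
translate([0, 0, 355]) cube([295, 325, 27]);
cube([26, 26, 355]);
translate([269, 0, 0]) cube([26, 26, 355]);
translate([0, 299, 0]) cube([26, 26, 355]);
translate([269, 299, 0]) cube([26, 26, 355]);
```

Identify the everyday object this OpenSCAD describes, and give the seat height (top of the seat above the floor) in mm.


A stool. The seat height is 382 mm.

A 295×325×27 slab at z = 355 on four corner posts — a stool. The seat top is 355 + 27 = 382 mm.


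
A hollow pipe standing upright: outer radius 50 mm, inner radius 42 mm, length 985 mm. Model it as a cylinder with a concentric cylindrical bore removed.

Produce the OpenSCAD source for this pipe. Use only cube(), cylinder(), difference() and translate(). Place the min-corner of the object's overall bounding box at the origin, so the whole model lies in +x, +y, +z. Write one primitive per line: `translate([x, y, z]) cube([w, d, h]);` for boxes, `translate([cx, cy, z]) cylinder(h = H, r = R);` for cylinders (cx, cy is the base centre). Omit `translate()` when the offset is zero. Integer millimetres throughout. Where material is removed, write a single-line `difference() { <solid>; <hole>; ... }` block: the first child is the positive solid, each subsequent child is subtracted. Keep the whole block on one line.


difference() { translate([50, 50, 0]) cylinder(h = 985, r = 50); translate([50, 50, 0]) cylinder(h = 985, r = 42); }


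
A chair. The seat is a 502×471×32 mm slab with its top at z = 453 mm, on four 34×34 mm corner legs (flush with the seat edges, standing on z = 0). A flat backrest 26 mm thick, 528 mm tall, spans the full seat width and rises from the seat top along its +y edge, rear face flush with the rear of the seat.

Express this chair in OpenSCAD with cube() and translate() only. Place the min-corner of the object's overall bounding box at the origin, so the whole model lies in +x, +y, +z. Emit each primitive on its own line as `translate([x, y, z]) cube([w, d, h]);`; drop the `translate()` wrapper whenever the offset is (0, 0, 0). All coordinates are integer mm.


translate([0, 0, 421]) cube([502, 471, 32]);
cube([34, 34, 421]);
translate([468, 0, 0]) cube([34, 34, 421]);
translate([0, 437, 0]) cube([34, 34, 421]);
translate([468, 437, 0]) cube([34, 34, 421]);
translate([0, 445, 453]) cube([502, 26, 528]);
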